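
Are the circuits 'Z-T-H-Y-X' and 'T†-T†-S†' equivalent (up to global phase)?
No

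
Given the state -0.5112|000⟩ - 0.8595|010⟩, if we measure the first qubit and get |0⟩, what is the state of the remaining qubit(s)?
-0.5112|00⟩ - 0.8595|10⟩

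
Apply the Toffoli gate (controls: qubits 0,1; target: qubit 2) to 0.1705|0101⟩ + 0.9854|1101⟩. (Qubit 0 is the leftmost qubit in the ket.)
0.1705|0101⟩ + 0.9854|1111⟩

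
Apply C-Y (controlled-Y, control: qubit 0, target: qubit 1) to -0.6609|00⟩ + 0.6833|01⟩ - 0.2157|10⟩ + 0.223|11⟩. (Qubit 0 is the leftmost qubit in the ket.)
-0.6609|00⟩ + 0.6833|01⟩ - 0.223i|10⟩ - 0.2157i|11⟩

C-Y leaves the control-|0⟩ kets |00⟩, |01⟩ unchanged and applies Y to qubit 1 on the control-|1⟩ pair (|10⟩, |11⟩).
Y = [[0, -i], [i, 0]].
With a = amp(|10⟩) = -0.2157 and b = amp(|11⟩) = 0.223:
new amp(|10⟩) = (-i)·b = -0.223i
new amp(|11⟩) = (i)·a = -0.2157i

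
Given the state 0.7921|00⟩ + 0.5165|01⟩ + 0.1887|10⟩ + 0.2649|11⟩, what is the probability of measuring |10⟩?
0.03561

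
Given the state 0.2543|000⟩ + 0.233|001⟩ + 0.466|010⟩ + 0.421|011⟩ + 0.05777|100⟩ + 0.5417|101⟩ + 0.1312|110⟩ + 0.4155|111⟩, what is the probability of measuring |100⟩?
0.003337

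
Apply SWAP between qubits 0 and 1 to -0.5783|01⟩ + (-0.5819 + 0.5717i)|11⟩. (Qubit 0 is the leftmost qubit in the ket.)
-0.5783|10⟩ + (-0.5819 + 0.5717i)|11⟩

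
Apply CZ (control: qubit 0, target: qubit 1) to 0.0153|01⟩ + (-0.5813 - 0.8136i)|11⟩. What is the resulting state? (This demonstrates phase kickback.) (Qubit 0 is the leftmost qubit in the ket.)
0.0153|01⟩ + (0.5813 + 0.8136i)|11⟩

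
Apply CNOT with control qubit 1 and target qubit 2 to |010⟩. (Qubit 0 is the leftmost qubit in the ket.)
|011⟩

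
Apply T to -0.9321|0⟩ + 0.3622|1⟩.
-0.9321|0⟩ + (0.2561 + 0.2561i)|1⟩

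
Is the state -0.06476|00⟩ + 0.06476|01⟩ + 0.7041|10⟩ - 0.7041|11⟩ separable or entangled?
Separable

Writing the state as a|00⟩ + b|01⟩ + c|10⟩ + d|11⟩, it is a product state iff ad − bc = 0.
Here (a, b, c, d) = (-0.06476, 0.06476, 0.7041, -0.7041): ad − bc = (-0.06476)(-0.7041) − (0.06476)(0.7041) = 0, so the state is separable.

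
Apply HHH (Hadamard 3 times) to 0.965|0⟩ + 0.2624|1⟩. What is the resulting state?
0.8679|0⟩ + 0.4968|1⟩

H² = I, so H^3 = H: a single Hadamard. With (a, b) = (0.965, 0.2624), H gives ((a + b)/√2, (a − b)/√2) = (0.8679, 0.4968).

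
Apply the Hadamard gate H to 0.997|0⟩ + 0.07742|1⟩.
0.7597|0⟩ + 0.6502|1⟩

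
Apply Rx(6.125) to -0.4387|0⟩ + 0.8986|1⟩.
(0.4373 - 0.071i)|0⟩ + (-0.8958 + 0.03466i)|1⟩

Rx(6.125) = [[cos(θ/2), −i·sin(θ/2)], [−i·sin(θ/2), cos(θ/2)]]; θ = 6.125, cos(θ/2) ≈ -0.996874, sin(θ/2) ≈ 0.0790102.
With a = amp(|0⟩) = -0.4387 and b = amp(|1⟩) = 0.8986:
new amp(|0⟩) = (-0.996874)·a + (-0.0790102i)·b = (0.4373 - 0.071i)
new amp(|1⟩) = (-0.0790102i)·a + (-0.996874)·b = (-0.8958 + 0.03466i)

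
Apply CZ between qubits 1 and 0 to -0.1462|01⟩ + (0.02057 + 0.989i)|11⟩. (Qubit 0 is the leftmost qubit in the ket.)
-0.1462|01⟩ + (-0.02057 - 0.989i)|11⟩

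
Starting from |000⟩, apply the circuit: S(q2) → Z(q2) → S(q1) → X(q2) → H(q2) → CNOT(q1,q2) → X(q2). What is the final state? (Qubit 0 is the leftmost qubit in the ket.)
-1/√2|000⟩ + 1/√2|001⟩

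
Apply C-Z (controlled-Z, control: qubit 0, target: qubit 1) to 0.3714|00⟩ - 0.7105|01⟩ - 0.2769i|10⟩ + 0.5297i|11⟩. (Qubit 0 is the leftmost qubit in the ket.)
0.3714|00⟩ - 0.7105|01⟩ - 0.2769i|10⟩ - 0.5297i|11⟩

C-Z leaves the control-|0⟩ kets |00⟩, |01⟩ unchanged and applies Z to qubit 1 on the control-|1⟩ pair (|10⟩, |11⟩).
Z = [[1, 0], [0, -1]].
With a = amp(|10⟩) = -0.2769i and b = amp(|11⟩) = 0.5297i:
new amp(|10⟩) = (1)·a = -0.2769i
new amp(|11⟩) = (-1)·b = -0.5297i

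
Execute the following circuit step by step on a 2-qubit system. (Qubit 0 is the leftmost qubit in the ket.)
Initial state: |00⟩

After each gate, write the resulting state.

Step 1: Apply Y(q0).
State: i|10⟩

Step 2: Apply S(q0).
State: -|10⟩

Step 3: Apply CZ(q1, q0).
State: -|10⟩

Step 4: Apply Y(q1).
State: -i|11⟩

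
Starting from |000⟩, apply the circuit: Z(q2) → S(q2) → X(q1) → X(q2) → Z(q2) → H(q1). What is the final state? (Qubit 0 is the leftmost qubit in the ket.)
-1/√2|001⟩ + 1/√2|011⟩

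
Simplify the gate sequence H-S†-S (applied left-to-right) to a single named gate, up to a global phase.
H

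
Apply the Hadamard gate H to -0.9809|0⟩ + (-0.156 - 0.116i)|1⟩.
(-0.8039 - 0.08202i)|0⟩ + (-0.5833 + 0.08202i)|1⟩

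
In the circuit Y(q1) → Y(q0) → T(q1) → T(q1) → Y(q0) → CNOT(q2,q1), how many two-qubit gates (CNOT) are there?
1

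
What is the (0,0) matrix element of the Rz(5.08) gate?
(-0.8244 - 0.566i)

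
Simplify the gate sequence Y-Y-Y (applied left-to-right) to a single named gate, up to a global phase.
Y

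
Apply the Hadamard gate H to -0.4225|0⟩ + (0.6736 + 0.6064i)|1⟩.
(0.1776 + 0.4288i)|0⟩ + (-0.7751 - 0.4288i)|1⟩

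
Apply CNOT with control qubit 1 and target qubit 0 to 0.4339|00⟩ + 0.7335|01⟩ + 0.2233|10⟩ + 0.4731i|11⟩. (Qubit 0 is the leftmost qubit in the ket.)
0.4339|00⟩ + 0.4731i|01⟩ + 0.2233|10⟩ + 0.7335|11⟩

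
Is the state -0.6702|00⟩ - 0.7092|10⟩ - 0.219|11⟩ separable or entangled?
Entangled

Writing the state as a|00⟩ + b|01⟩ + c|10⟩ + d|11⟩, it is a product state iff ad − bc = 0.
Here (a, b, c, d) = (-0.6702, 0, -0.7092, -0.219): ad − bc = (-0.6702)(-0.219) − (0)(-0.7092) = 0.1468 ≠ 0, so the state is entangled.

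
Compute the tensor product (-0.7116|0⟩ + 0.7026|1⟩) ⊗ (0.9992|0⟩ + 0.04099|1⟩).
-0.711|00⟩ - 0.02917|01⟩ + 0.702|10⟩ + 0.0288|11⟩

amp(|b₁b₂…⟩) = product of the factor amplitudes for bits b₁, b₂, …; only kets whose every factor amplitude is nonzero survive.
|00⟩: (-0.7116)(0.9992) = -0.711
|01⟩: (-0.7116)(0.04099) = -0.02917
|10⟩: (0.7026)(0.9992) = 0.702
|11⟩: (0.7026)(0.04099) = 0.0288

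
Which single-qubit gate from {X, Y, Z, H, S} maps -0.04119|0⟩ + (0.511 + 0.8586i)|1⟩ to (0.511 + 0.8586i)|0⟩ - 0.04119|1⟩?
X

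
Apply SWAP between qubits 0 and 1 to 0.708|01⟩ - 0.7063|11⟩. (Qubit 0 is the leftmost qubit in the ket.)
0.708|10⟩ - 0.7063|11⟩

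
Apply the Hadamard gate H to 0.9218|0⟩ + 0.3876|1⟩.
0.9259|0⟩ + 0.3777|1⟩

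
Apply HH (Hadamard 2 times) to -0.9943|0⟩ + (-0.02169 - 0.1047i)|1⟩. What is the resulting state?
-0.9943|0⟩ + (-0.02169 - 0.1047i)|1⟩

H² = I, so an even number of Hadamards cancels: H^2 = I and the state is unchanged.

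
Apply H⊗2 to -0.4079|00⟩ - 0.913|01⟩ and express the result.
-0.6605|00⟩ + 0.2526|01⟩ - 0.6605|10⟩ + 0.2526|11⟩

H⊗2 gives amp(|y⟩) = (1/2) Σ_x (−1)^(x·y) amp(|x⟩), where x·y is the number of positions in which both x and y have a 1.
|00⟩: (-0.4079 - 0.913)/2 = -0.6605
|01⟩: (-0.4079 + 0.913)/2 = 0.2526
|10⟩: (-0.4079 - 0.913)/2 = -0.6605
|11⟩: (-0.4079 + 0.913)/2 = 0.2526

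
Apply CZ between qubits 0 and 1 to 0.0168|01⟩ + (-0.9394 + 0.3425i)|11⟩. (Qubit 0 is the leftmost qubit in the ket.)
0.0168|01⟩ + (0.9394 - 0.3425i)|11⟩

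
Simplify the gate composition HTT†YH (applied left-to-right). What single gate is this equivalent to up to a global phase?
Y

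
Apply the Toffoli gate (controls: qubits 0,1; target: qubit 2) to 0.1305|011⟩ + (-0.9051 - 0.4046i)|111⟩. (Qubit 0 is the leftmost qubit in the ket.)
0.1305|011⟩ + (-0.9051 - 0.4046i)|110⟩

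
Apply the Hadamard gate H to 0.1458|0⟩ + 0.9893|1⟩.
0.8026|0⟩ - 0.5964|1⟩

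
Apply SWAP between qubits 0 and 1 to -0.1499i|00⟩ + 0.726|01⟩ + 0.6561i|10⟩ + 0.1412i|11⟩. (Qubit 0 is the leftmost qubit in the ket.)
-0.1499i|00⟩ + 0.6561i|01⟩ + 0.726|10⟩ + 0.1412i|11⟩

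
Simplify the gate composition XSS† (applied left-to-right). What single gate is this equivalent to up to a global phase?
X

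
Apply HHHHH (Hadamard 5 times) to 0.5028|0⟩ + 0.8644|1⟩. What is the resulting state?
0.9668|0⟩ - 0.2557|1⟩

H² = I, so H^5 = H: a single Hadamard. With (a, b) = (0.5028, 0.8644), H gives ((a + b)/√2, (a − b)/√2) = (0.9668, -0.2557).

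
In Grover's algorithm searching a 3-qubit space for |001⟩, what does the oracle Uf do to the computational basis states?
Uf|x⟩ = -|x⟩ if x = 001, else |x⟩ (phase flip on target)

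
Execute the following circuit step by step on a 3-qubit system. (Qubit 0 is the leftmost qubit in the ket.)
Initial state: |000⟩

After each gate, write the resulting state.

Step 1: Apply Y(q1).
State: i|010⟩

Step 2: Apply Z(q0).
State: i|010⟩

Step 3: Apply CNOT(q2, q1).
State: i|010⟩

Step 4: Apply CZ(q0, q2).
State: i|010⟩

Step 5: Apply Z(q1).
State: -i|010⟩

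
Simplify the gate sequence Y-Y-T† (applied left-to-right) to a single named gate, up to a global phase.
T†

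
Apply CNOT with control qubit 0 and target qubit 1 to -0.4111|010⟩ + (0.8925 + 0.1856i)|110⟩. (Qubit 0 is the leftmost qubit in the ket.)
-0.4111|010⟩ + (0.8925 + 0.1856i)|100⟩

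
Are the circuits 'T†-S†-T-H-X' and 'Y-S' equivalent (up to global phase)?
No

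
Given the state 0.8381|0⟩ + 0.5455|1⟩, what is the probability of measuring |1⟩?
0.2976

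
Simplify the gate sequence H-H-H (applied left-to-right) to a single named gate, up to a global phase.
H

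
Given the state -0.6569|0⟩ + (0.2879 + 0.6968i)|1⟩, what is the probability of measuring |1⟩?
0.5684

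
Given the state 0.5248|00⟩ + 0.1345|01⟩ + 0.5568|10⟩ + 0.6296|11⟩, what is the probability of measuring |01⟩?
0.01809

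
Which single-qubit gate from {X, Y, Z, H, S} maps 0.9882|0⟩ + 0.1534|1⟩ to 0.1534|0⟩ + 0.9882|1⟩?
X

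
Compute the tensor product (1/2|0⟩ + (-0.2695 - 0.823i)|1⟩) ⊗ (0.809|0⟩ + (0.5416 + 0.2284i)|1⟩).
0.4045|00⟩ + (0.2708 + 0.1142i)|01⟩ + (-0.218 - 0.6658i)|10⟩ + (0.04201 - 0.5073i)|11⟩

amp(|b₁b₂…⟩) = product of the factor amplitudes for bits b₁, b₂, …; only kets whose every factor amplitude is nonzero survive.
|00⟩: (1/2)(0.809) = 0.4045
|01⟩: (1/2)(0.5416 + 0.2284i) = (0.2708 + 0.1142i)
|10⟩: (-0.2695 - 0.823i)(0.809) = (-0.218 - 0.6658i)
|11⟩: (-0.2695 - 0.823i)(0.5416 + 0.2284i) = (0.04201 - 0.5073i)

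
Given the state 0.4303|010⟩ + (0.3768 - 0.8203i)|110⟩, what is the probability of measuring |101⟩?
0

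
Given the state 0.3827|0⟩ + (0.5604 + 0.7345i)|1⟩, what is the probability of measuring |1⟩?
0.8535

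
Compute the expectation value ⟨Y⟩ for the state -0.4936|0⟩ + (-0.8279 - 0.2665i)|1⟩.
0.2631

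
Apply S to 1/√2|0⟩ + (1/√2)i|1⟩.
1/√2|0⟩ - 1/√2|1⟩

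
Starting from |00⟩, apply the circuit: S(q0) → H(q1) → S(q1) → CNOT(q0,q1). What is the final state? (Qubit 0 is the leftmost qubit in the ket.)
1/√2|00⟩ + (1/√2)i|01⟩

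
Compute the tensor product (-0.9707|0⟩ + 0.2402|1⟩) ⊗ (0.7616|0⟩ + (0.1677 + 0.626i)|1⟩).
-0.7393|00⟩ + (-0.1628 - 0.6077i)|01⟩ + 0.1829|10⟩ + (0.04028 + 0.1504i)|11⟩

amp(|b₁b₂…⟩) = product of the factor amplitudes for bits b₁, b₂, …; only kets whose every factor amplitude is nonzero survive.
|00⟩: (-0.9707)(0.7616) = -0.7393
|01⟩: (-0.9707)(0.1677 + 0.626i) = (-0.1628 - 0.6077i)
|10⟩: (0.2402)(0.7616) = 0.1829
|11⟩: (0.2402)(0.1677 + 0.626i) = (0.04028 + 0.1504i)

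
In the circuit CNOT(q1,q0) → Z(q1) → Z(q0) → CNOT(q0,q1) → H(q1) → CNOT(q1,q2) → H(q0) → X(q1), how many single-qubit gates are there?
5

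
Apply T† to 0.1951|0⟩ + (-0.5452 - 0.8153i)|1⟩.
0.1951|0⟩ + (-0.962 - 0.191i)|1⟩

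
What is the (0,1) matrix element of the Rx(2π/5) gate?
-0.5878i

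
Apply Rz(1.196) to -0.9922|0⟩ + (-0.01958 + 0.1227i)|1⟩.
(-0.82 + 0.5586i)|0⟩ + (-0.08526 + 0.09038i)|1⟩

Rz(1.196) = [[e^(−iθ/2), 0], [0, e^(iθ/2)]] with e^(±iθ/2) = cos(θ/2) ± i·sin(θ/2); θ = 1.196, cos(θ/2) ≈ 0.826463, sin(θ/2) ≈ 0.562991.
With a = amp(|0⟩) = -0.9922 and b = amp(|1⟩) = (-0.01958 + 0.1227i):
new amp(|0⟩) = (0.826463 - 0.562991i)·a = (-0.82 + 0.5586i)
new amp(|1⟩) = (0.826463 + 0.562991i)·b = (-0.08526 + 0.09038i)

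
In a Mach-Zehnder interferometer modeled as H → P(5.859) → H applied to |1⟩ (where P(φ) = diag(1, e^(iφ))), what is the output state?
(0.04431 + 0.2058i)|0⟩ + (0.9557 - 0.2058i)|1⟩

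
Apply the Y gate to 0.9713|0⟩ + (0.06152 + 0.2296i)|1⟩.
(0.2296 - 0.06152i)|0⟩ + 0.9713i|1⟩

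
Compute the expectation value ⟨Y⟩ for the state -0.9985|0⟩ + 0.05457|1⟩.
0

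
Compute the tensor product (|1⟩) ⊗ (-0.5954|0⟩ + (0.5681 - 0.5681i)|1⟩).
-0.5954|10⟩ + (0.5681 - 0.5681i)|11⟩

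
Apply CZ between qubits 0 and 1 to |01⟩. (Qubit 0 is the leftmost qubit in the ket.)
|01⟩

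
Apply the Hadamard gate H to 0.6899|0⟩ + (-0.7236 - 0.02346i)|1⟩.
(-0.02383 - 0.01659i)|0⟩ + (0.9995 + 0.01659i)|1⟩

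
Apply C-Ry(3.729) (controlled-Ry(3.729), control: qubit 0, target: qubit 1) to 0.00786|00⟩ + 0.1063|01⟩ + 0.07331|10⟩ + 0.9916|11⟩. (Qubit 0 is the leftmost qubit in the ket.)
0.00786|00⟩ + 0.1063|01⟩ - 0.9704|10⟩ - 0.2169|11⟩

C-Ry(3.729) leaves the control-|0⟩ kets |00⟩, |01⟩ unchanged and applies Ry(3.729) to qubit 1 on the control-|1⟩ pair (|10⟩, |11⟩).
Ry(3.729) = [[cos(θ/2), −sin(θ/2)], [sin(θ/2), cos(θ/2)]]; θ = 3.729, cos(θ/2) ≈ -0.289499, sin(θ/2) ≈ 0.957178.
With a = amp(|10⟩) = 0.07331 and b = amp(|11⟩) = 0.9916:
new amp(|10⟩) = (-0.289499)·a + (-0.957178)·b = -0.9704
new amp(|11⟩) = (0.957178)·a + (-0.289499)·b = -0.2169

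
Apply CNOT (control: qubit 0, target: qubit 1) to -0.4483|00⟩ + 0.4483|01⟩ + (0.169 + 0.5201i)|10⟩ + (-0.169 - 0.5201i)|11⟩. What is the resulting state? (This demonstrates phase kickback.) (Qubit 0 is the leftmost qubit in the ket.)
-0.4483|00⟩ + 0.4483|01⟩ + (-0.169 - 0.5201i)|10⟩ + (0.169 + 0.5201i)|11⟩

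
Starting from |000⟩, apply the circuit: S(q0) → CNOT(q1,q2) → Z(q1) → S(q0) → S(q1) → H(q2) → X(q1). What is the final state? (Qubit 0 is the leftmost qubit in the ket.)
1/√2|010⟩ + 1/√2|011⟩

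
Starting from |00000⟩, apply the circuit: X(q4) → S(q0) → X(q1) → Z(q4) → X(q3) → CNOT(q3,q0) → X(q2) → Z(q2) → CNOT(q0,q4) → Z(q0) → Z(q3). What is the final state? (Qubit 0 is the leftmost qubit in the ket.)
|11110⟩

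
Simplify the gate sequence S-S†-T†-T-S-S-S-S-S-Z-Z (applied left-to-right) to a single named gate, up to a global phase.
S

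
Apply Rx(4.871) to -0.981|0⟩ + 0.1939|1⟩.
(0.7464 - 0.1258i)|0⟩ + (-0.1475 + 0.6365i)|1⟩

Rx(4.871) = [[cos(θ/2), −i·sin(θ/2)], [−i·sin(θ/2), cos(θ/2)]]; θ = 4.871, cos(θ/2) ≈ -0.760903, sin(θ/2) ≈ 0.648866.
With a = amp(|0⟩) = -0.981 and b = amp(|1⟩) = 0.1939:
new amp(|0⟩) = (-0.760903)·a + (-0.648866i)·b = (0.7464 - 0.1258i)
new amp(|1⟩) = (-0.648866i)·a + (-0.760903)·b = (-0.1475 + 0.6365i)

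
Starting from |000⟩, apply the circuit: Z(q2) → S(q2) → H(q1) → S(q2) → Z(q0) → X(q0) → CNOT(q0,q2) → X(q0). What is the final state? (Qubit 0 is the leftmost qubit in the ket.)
1/√2|001⟩ + 1/√2|011⟩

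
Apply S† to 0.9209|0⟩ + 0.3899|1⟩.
0.9209|0⟩ - 0.3899i|1⟩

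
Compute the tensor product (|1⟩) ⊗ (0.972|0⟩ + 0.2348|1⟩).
0.972|10⟩ + 0.2348|11⟩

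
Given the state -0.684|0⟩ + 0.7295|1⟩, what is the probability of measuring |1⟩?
0.5322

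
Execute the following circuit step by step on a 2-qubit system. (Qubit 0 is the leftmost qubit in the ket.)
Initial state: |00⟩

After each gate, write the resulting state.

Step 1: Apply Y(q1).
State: i|01⟩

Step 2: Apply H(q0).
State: (1/√2)i|01⟩ + (1/√2)i|11⟩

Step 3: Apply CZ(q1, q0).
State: (1/√2)i|01⟩ - (1/√2)i|11⟩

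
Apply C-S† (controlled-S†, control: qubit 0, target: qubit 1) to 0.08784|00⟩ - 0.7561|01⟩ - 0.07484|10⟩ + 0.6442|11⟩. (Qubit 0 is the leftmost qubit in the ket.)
0.08784|00⟩ - 0.7561|01⟩ - 0.07484|10⟩ - 0.6442i|11⟩

C-S† leaves the control-|0⟩ kets |00⟩, |01⟩ unchanged and applies S† to qubit 1 on the control-|1⟩ pair (|10⟩, |11⟩).
S† = [[1, 0], [0, -i]].
With a = amp(|10⟩) = -0.07484 and b = amp(|11⟩) = 0.6442:
new amp(|10⟩) = (1)·a = -0.07484
new amp(|11⟩) = (-i)·b = -0.6442i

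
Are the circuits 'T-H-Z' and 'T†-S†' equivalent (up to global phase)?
No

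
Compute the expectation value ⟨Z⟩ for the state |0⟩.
1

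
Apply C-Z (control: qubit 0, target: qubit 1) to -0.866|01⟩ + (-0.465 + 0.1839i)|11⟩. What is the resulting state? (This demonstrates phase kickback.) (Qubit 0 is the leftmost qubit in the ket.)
-0.866|01⟩ + (0.465 - 0.1839i)|11⟩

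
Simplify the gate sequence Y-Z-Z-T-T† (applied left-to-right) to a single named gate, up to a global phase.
Y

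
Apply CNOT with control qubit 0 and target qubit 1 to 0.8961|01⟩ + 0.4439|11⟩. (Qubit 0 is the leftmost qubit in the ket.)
0.8961|01⟩ + 0.4439|10⟩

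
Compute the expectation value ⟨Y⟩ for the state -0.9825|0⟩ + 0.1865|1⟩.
0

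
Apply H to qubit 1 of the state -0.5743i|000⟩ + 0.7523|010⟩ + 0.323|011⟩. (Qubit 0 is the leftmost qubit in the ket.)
(0.532 - 0.4061i)|000⟩ + 0.2284|001⟩ + (-0.532 - 0.4061i)|010⟩ - 0.2284|011⟩

H on qubit 1 mixes each pair of kets that differ only in qubit 1: amplitudes (a, b) of (|…0…⟩, |…1…⟩) become ((a + b)/√2, (a − b)/√2). Kets absent from the input have amplitude 0.
(|000⟩, |010⟩): (a, b) = (-0.5743i, 0.7523) → ((0.532 - 0.4061i), (-0.532 - 0.4061i))
(|001⟩, |011⟩): (a, b) = (0, 0.323) → (0.2284, -0.2284)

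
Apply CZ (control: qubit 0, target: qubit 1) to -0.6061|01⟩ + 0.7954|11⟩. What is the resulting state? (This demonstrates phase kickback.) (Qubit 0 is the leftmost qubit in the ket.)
-0.6061|01⟩ - 0.7954|11⟩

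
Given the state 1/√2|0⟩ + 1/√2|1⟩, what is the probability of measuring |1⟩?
1/2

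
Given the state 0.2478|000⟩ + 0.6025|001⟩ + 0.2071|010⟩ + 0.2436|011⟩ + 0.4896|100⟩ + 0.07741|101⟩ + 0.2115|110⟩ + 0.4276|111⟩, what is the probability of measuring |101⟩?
0.005992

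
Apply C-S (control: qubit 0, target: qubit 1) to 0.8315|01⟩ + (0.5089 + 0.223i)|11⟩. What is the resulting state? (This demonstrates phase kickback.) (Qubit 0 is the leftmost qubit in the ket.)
0.8315|01⟩ + (-0.223 + 0.5089i)|11⟩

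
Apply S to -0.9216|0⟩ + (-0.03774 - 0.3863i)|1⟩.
-0.9216|0⟩ + (0.3863 - 0.03774i)|1⟩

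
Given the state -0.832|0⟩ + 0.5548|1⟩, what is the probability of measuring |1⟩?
0.3078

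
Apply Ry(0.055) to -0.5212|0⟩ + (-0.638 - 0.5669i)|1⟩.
(-0.5035 + 0.01559i)|0⟩ + (-0.6521 - 0.5667i)|1⟩

Ry(0.055) = [[cos(θ/2), −sin(θ/2)], [sin(θ/2), cos(θ/2)]]; θ = 0.055, cos(θ/2) ≈ 0.999622, sin(θ/2) ≈ 0.0274965.
With a = amp(|0⟩) = -0.5212 and b = amp(|1⟩) = (-0.638 - 0.5669i):
new amp(|0⟩) = (0.999622)·a + (-0.0274965)·b = (-0.5035 + 0.01559i)
new amp(|1⟩) = (0.0274965)·a + (0.999622)·b = (-0.6521 - 0.5667i)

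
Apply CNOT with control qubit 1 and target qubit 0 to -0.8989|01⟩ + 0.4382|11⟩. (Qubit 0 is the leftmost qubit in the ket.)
0.4382|01⟩ - 0.8989|11⟩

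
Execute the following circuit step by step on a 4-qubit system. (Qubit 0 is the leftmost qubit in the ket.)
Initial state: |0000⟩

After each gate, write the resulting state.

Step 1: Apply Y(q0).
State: i|1000⟩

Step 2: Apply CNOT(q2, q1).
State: i|1000⟩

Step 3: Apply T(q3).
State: i|1000⟩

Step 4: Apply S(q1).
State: i|1000⟩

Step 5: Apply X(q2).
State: i|1010⟩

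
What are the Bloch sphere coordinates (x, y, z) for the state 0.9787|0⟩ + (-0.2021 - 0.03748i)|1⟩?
(-0.3956, -0.07336, 0.9156)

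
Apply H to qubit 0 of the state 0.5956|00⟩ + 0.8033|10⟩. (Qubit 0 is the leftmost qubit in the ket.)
0.9892|00⟩ - 0.1469|10⟩

H on qubit 0 mixes each pair of kets that differ only in qubit 0: amplitudes (a, b) of (|…0…⟩, |…1…⟩) become ((a + b)/√2, (a − b)/√2). Kets absent from the input have amplitude 0.
(|00⟩, |10⟩): (a, b) = (0.5956, 0.8033) → (0.9892, -0.1469)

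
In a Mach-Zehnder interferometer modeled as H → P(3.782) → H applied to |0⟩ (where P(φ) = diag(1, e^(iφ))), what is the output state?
(0.09907 - 0.2988i)|0⟩ + (0.9009 + 0.2988i)|1⟩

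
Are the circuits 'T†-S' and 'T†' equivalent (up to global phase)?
No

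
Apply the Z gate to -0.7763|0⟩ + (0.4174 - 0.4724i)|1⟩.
-0.7763|0⟩ + (-0.4174 + 0.4724i)|1⟩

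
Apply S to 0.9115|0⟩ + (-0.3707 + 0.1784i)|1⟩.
0.9115|0⟩ + (-0.1784 - 0.3707i)|1⟩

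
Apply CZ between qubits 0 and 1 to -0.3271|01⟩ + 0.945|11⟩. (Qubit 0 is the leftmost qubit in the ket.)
-0.3271|01⟩ - 0.945|11⟩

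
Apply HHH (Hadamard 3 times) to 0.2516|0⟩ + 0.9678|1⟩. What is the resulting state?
0.8622|0⟩ - 0.5064|1⟩

H² = I, so H^3 = H: a single Hadamard. With (a, b) = (0.2516, 0.9678), H gives ((a + b)/√2, (a − b)/√2) = (0.8622, -0.5064).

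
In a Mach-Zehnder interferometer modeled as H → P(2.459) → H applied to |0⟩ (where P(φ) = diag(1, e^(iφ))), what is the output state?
(0.112 + 0.3154i)|0⟩ + (0.888 - 0.3154i)|1⟩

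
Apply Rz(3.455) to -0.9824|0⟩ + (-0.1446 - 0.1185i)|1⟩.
(0.1533 + 0.9704i)|0⟩ + (0.1396 - 0.1243i)|1⟩

Rz(3.455) = [[e^(−iθ/2), 0], [0, e^(iθ/2)]] with e^(±iθ/2) = cos(θ/2) ± i·sin(θ/2); θ = 3.455, cos(θ/2) ≈ -0.156063, sin(θ/2) ≈ 0.987747.
With a = amp(|0⟩) = -0.9824 and b = amp(|1⟩) = (-0.1446 - 0.1185i):
new amp(|0⟩) = (-0.156063 - 0.987747i)·a = (0.1533 + 0.9704i)
new amp(|1⟩) = (-0.156063 + 0.987747i)·b = (0.1396 - 0.1243i)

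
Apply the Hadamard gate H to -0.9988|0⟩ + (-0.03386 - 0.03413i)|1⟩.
(-0.7302 - 0.02413i)|0⟩ + (-0.6823 + 0.02413i)|1⟩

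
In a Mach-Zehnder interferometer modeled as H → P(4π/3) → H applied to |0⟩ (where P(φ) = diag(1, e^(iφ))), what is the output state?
(0.25 - 0.433i)|0⟩ + (0.75 + 0.433i)|1⟩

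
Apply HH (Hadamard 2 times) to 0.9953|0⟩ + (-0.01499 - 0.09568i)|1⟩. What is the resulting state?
0.9953|0⟩ + (-0.01499 - 0.09568i)|1⟩

H² = I, so an even number of Hadamards cancels: H^2 = I and the state is unchanged.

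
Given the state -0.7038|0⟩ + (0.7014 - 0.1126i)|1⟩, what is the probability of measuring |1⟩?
0.5046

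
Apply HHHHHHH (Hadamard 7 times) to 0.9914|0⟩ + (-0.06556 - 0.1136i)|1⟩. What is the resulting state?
(0.6547 - 0.08033i)|0⟩ + (0.7474 + 0.08033i)|1⟩

H² = I, so H^7 = H: a single Hadamard. With (a, b) = (0.9914, (-0.06556 - 0.1136i)), H gives ((a + b)/√2, (a − b)/√2) = ((0.6547 - 0.08033i), (0.7474 + 0.08033i)).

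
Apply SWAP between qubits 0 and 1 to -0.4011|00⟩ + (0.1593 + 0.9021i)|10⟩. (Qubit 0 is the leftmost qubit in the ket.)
-0.4011|00⟩ + (0.1593 + 0.9021i)|01⟩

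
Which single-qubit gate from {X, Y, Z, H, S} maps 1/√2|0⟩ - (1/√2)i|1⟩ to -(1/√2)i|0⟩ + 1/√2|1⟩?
X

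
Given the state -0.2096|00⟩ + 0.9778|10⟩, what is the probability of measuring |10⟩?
0.9561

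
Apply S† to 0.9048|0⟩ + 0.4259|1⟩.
0.9048|0⟩ - 0.4259i|1⟩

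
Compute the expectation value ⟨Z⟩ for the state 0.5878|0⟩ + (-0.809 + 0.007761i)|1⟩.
-0.309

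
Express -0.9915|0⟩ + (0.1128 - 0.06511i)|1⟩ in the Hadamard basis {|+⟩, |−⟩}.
(-0.6213 - 0.04604i)|+⟩ + (-0.7809 + 0.04604i)|−⟩

With |ψ⟩ = α|0⟩ + β|1⟩, the Hadamard-basis coefficients are ⟨+|ψ⟩ = (α + β)/√2 and ⟨−|ψ⟩ = (α − β)/√2.
Here α = -0.9915, β = (0.1128 - 0.06511i): (α + β)/√2 = (-0.6213 - 0.04604i), (α − β)/√2 = (-0.7809 + 0.04604i).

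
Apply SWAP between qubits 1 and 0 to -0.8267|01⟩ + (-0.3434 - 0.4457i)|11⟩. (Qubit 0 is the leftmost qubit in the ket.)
-0.8267|10⟩ + (-0.3434 - 0.4457i)|11⟩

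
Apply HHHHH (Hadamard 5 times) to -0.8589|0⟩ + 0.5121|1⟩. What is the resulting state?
-0.2452|0⟩ - 0.9694|1⟩

H² = I, so H^5 = H: a single Hadamard. With (a, b) = (-0.8589, 0.5121), H gives ((a + b)/√2, (a − b)/√2) = (-0.2452, -0.9694).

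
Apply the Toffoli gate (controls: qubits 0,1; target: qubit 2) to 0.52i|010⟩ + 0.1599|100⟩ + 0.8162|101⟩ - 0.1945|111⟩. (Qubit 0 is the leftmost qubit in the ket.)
0.52i|010⟩ + 0.1599|100⟩ + 0.8162|101⟩ - 0.1945|110⟩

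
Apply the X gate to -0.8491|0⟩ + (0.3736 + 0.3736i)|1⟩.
(0.3736 + 0.3736i)|0⟩ - 0.8491|1⟩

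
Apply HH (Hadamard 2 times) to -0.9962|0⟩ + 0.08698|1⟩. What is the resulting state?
-0.9962|0⟩ + 0.08698|1⟩

H² = I, so an even number of Hadamards cancels: H^2 = I and the state is unchanged.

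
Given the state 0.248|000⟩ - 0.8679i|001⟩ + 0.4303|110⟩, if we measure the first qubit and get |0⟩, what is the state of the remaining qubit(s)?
0.2748|00⟩ - 0.9615i|01⟩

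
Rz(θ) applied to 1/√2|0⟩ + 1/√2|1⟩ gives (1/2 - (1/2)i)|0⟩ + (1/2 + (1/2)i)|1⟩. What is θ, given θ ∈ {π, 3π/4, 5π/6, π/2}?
π/2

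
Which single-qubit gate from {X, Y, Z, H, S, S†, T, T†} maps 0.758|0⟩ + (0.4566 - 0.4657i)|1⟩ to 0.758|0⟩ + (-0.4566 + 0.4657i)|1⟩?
Z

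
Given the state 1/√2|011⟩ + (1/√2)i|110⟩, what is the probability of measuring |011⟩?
1/2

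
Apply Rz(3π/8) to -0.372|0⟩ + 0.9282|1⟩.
(-0.3093 + 0.2067i)|0⟩ + (0.7718 + 0.5157i)|1⟩

Rz(3π/8) = [[e^(−iθ/2), 0], [0, e^(iθ/2)]] with e^(±iθ/2) = cos(θ/2) ± i·sin(θ/2); θ = 3π/8, cos(θ/2) ≈ 0.83147, sin(θ/2) ≈ 0.55557.
With a = amp(|0⟩) = -0.372 and b = amp(|1⟩) = 0.9282:
new amp(|0⟩) = (0.83147 - 0.55557i)·a = (-0.3093 + 0.2067i)
new amp(|1⟩) = (0.83147 + 0.55557i)·b = (0.7718 + 0.5157i)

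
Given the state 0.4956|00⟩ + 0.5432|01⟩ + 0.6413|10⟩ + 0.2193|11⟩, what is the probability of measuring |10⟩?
0.4113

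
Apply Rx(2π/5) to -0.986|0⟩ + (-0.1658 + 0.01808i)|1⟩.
(-0.7871 + 0.09745i)|0⟩ + (-0.1341 + 0.5942i)|1⟩

Rx(2π/5) = [[cos(θ/2), −i·sin(θ/2)], [−i·sin(θ/2), cos(θ/2)]]; θ = 2π/5, cos(θ/2) ≈ 0.809017, sin(θ/2) ≈ 0.587785.
With a = amp(|0⟩) = -0.986 and b = amp(|1⟩) = (-0.1658 + 0.01808i):
new amp(|0⟩) = (0.809017)·a + (-0.587785i)·b = (-0.7871 + 0.09745i)
new amp(|1⟩) = (-0.587785i)·a + (0.809017)·b = (-0.1341 + 0.5942i)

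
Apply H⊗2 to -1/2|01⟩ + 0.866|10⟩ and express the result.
0.183|00⟩ + 0.683|01⟩ - 0.683|10⟩ - 0.183|11⟩

H⊗2 gives amp(|y⟩) = (1/2) Σ_x (−1)^(x·y) amp(|x⟩), where x·y is the number of positions in which both x and y have a 1.
|00⟩: (-1/2 + 0.866)/2 = 0.183
|01⟩: (1/2 + 0.866)/2 = 0.683
|10⟩: (-1/2 - 0.866)/2 = -0.683
|11⟩: (1/2 - 0.866)/2 = -0.183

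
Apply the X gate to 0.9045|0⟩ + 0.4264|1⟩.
0.4264|0⟩ + 0.9045|1⟩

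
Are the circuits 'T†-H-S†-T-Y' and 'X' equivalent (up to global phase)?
No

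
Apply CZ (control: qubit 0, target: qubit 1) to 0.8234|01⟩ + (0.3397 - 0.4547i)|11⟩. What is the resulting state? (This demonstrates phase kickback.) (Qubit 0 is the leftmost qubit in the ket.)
0.8234|01⟩ + (-0.3397 + 0.4547i)|11⟩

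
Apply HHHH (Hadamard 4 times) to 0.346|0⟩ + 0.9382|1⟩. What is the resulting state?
0.346|0⟩ + 0.9382|1⟩

H² = I, so an even number of Hadamards cancels: H^4 = I and the state is unchanged.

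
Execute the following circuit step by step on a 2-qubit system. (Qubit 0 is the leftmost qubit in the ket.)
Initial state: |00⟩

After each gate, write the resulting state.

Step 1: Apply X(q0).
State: |10⟩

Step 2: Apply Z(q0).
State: -|10⟩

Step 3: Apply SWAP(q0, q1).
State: -|01⟩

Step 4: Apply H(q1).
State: -1/√2|00⟩ + 1/√2|01⟩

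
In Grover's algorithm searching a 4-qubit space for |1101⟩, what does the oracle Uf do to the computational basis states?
Uf|x⟩ = -|x⟩ if x = 1101, else |x⟩ (phase flip on target)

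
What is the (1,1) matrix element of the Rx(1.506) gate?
0.7296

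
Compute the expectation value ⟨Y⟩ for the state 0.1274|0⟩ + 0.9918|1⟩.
0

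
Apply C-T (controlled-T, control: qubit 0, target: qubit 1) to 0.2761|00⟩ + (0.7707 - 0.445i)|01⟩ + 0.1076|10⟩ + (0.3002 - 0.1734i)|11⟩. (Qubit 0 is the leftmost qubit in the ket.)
0.2761|00⟩ + (0.7707 - 0.445i)|01⟩ + 0.1076|10⟩ + (0.3349 + 0.08966i)|11⟩

C-T leaves the control-|0⟩ kets |00⟩, |01⟩ unchanged and applies T to qubit 1 on the control-|1⟩ pair (|10⟩, |11⟩).
T = [[1, 0], [0, (1/√2 + (1/√2)i)]].
With a = amp(|10⟩) = 0.1076 and b = amp(|11⟩) = (0.3002 - 0.1734i):
new amp(|10⟩) = (1)·a = 0.1076
new amp(|11⟩) = (1/√2 + (1/√2)i)·b = (0.3349 + 0.08966i)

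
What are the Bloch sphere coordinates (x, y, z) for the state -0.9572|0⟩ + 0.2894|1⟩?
(-0.554, 0, 0.8325)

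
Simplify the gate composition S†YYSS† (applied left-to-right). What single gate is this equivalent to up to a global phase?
S†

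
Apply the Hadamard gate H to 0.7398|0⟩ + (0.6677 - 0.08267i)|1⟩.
(0.9953 - 0.05846i)|0⟩ + (0.05098 + 0.05846i)|1⟩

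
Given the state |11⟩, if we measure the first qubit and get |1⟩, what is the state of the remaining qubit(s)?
|1⟩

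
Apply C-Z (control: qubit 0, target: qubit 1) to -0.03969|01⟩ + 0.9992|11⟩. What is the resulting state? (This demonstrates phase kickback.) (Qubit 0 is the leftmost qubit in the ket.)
-0.03969|01⟩ - 0.9992|11⟩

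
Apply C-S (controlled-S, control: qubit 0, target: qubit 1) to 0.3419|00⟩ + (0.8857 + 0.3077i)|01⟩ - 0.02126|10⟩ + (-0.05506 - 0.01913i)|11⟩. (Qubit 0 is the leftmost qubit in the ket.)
0.3419|00⟩ + (0.8857 + 0.3077i)|01⟩ - 0.02126|10⟩ + (0.01913 - 0.05506i)|11⟩

C-S leaves the control-|0⟩ kets |00⟩, |01⟩ unchanged and applies S to qubit 1 on the control-|1⟩ pair (|10⟩, |11⟩).
S = [[1, 0], [0, i]].
With a = amp(|10⟩) = -0.02126 and b = amp(|11⟩) = (-0.05506 - 0.01913i):
new amp(|10⟩) = (1)·a = -0.02126
new amp(|11⟩) = (i)·b = (0.01913 - 0.05506i)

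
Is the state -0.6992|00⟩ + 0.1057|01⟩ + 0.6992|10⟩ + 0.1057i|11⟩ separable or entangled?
Entangled

Writing the state as a|00⟩ + b|01⟩ + c|10⟩ + d|11⟩, it is a product state iff ad − bc = 0.
Here (a, b, c, d) = (-0.6992, 0.1057, 0.6992, 0.1057i): ad − bc = (-0.6992)(0.1057i) − (0.1057)(0.6992) = (-0.07391 - 0.07391i) ≠ 0, so the state is entangled.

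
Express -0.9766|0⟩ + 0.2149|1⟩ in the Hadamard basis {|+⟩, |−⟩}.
-0.5386|+⟩ - 0.8425|−⟩

With |ψ⟩ = α|0⟩ + β|1⟩, the Hadamard-basis coefficients are ⟨+|ψ⟩ = (α + β)/√2 and ⟨−|ψ⟩ = (α − β)/√2.
Here α = -0.9766, β = 0.2149: (α + β)/√2 = -0.5386, (α − β)/√2 = -0.8425.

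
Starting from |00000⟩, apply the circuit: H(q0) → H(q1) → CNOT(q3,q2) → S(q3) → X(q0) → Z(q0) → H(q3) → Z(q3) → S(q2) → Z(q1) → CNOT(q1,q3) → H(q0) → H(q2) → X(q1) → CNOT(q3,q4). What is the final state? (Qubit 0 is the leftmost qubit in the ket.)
1/√8|10000⟩ - 1/√8|10011⟩ + 1/√8|10100⟩ - 1/√8|10111⟩ + 1/√8|11000⟩ - 1/√8|11011⟩ + 1/√8|11100⟩ - 1/√8|11111⟩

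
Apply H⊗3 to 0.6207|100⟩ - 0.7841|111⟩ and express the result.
-0.05777|000⟩ + 0.4967|001⟩ + 0.4967|010⟩ - 0.05777|011⟩ + 0.05777|100⟩ - 0.4967|101⟩ - 0.4967|110⟩ + 0.05777|111⟩

H⊗3 gives amp(|y⟩) = (1/2√2) Σ_x (−1)^(x·y) amp(|x⟩), where x·y is the number of positions in which both x and y have a 1.
|000⟩: (0.6207 - 0.7841)/(2√2) = -0.05777
|001⟩: (0.6207 + 0.7841)/(2√2) = 0.4967
|010⟩: (0.6207 + 0.7841)/(2√2) = 0.4967
|011⟩: (0.6207 - 0.7841)/(2√2) = -0.05777
|100⟩: (-0.6207 + 0.7841)/(2√2) = 0.05777
|101⟩: (-0.6207 - 0.7841)/(2√2) = -0.4967
|110⟩: (-0.6207 - 0.7841)/(2√2) = -0.4967
|111⟩: (-0.6207 + 0.7841)/(2√2) = 0.05777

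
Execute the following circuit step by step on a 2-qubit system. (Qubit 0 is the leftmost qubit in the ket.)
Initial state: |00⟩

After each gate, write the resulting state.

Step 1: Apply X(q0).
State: |10⟩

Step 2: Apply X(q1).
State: |11⟩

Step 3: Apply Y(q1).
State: -i|10⟩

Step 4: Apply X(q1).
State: -i|11⟩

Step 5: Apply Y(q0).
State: -|01⟩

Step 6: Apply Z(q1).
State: |01⟩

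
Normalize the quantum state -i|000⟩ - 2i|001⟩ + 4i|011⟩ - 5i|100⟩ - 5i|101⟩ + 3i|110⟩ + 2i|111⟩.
-0.1091i|000⟩ - 0.2182i|001⟩ + 0.4364i|011⟩ - 0.5455i|100⟩ - 0.5455i|101⟩ + 0.3273i|110⟩ + 0.2182i|111⟩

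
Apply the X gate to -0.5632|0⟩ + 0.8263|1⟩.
0.8263|0⟩ - 0.5632|1⟩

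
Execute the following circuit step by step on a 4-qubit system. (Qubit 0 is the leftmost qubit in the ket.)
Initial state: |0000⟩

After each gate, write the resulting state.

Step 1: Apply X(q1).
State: |0100⟩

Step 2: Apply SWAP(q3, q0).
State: |0100⟩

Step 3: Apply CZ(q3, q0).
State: |0100⟩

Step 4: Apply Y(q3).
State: i|0101⟩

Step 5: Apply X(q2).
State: i|0111⟩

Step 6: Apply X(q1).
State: i|0011⟩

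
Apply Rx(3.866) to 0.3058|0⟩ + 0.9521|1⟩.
(-0.1084 - 0.8903i)|0⟩ + (-0.3374 - 0.286i)|1⟩

Rx(3.866) = [[cos(θ/2), −i·sin(θ/2)], [−i·sin(θ/2), cos(θ/2)]]; θ = 3.866, cos(θ/2) ≈ -0.354336, sin(θ/2) ≈ 0.935118.
With a = amp(|0⟩) = 0.3058 and b = amp(|1⟩) = 0.9521:
new amp(|0⟩) = (-0.354336)·a + (-0.935118i)·b = (-0.1084 - 0.8903i)
new amp(|1⟩) = (-0.935118i)·a + (-0.354336)·b = (-0.3374 - 0.286i)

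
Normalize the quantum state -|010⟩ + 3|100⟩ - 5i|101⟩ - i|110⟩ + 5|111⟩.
-0.128|010⟩ + 0.3841|100⟩ - 0.6402i|101⟩ - 0.128i|110⟩ + 0.6402|111⟩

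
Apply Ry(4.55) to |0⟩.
-0.6474|0⟩ + 0.7621|1⟩

Ry(4.55) = [[cos(θ/2), −sin(θ/2)], [sin(θ/2), cos(θ/2)]]; θ = 4.55, cos(θ/2) ≈ -0.647427, sin(θ/2) ≈ 0.762127.
With a = amp(|0⟩) = 1 and b = amp(|1⟩) = 0:
new amp(|0⟩) = (-0.647427)·a + (-0.762127)·b = -0.6474
new amp(|1⟩) = (0.762127)·a + (-0.647427)·b = 0.7621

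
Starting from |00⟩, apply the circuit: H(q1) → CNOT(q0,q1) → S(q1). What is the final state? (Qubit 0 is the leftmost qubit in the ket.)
1/√2|00⟩ + (1/√2)i|01⟩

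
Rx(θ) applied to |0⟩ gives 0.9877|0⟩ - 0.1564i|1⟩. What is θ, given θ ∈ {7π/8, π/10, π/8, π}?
π/10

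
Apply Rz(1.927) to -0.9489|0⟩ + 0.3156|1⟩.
(-0.5415 + 0.7792i)|0⟩ + (0.1801 + 0.2592i)|1⟩

Rz(1.927) = [[e^(−iθ/2), 0], [0, e^(iθ/2)]] with e^(±iθ/2) = cos(θ/2) ± i·sin(θ/2); θ = 1.927, cos(θ/2) ≈ 0.570649, sin(θ/2) ≈ 0.821194.
With a = amp(|0⟩) = -0.9489 and b = amp(|1⟩) = 0.3156:
new amp(|0⟩) = (0.570649 - 0.821194i)·a = (-0.5415 + 0.7792i)
new amp(|1⟩) = (0.570649 + 0.821194i)·b = (0.1801 + 0.2592i)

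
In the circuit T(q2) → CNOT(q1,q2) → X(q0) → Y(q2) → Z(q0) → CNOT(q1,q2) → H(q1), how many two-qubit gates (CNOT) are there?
2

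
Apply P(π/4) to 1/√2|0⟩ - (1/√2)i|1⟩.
1/√2|0⟩ + (1/2 - (1/2)i)|1⟩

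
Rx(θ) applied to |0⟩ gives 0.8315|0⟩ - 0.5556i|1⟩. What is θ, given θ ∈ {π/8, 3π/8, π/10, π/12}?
3π/8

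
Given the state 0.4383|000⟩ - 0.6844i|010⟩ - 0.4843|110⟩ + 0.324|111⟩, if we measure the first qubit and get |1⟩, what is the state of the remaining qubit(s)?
-0.8312|10⟩ + 0.556|11⟩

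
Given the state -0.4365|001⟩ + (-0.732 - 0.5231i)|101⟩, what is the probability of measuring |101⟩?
0.8095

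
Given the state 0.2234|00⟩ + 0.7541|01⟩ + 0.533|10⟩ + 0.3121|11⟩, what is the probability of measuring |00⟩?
0.04991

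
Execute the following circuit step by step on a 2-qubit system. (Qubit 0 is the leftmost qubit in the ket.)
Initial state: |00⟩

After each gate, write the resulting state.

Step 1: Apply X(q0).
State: |10⟩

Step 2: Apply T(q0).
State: (1/√2 + (1/√2)i)|10⟩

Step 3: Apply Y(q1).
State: (-1/√2 + (1/√2)i)|11⟩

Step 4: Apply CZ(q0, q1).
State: (1/√2 - (1/√2)i)|11⟩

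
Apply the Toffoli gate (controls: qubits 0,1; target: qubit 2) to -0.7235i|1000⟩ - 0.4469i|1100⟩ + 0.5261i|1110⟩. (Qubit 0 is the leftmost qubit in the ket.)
-0.7235i|1000⟩ + 0.5261i|1100⟩ - 0.4469i|1110⟩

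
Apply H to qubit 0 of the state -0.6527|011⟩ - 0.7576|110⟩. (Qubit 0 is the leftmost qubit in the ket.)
-0.5357|010⟩ - 0.4615|011⟩ + 0.5357|110⟩ - 0.4615|111⟩

H on qubit 0 mixes each pair of kets that differ only in qubit 0: amplitudes (a, b) of (|…0…⟩, |…1…⟩) become ((a + b)/√2, (a − b)/√2). Kets absent from the input have amplitude 0.
(|010⟩, |110⟩): (a, b) = (0, -0.7576) → (-0.5357, 0.5357)
(|011⟩, |111⟩): (a, b) = (-0.6527, 0) → (-0.4615, -0.4615)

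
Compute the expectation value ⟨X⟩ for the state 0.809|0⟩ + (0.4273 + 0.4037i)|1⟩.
0.6914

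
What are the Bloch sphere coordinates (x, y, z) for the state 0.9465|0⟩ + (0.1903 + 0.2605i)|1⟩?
(0.3602, 0.4931, 0.7918)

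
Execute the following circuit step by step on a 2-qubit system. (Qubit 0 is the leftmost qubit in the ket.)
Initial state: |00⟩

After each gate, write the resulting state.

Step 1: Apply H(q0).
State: 1/√2|00⟩ + 1/√2|10⟩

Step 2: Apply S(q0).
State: 1/√2|00⟩ + (1/√2)i|10⟩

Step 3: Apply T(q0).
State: 1/√2|00⟩ + (-1/2 + (1/2)i)|10⟩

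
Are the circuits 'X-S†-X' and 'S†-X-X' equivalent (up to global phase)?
No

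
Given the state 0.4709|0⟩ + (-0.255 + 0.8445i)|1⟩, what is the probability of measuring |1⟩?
0.7782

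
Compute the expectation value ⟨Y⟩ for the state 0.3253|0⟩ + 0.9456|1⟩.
0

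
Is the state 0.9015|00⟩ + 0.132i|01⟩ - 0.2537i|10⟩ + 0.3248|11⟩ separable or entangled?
Entangled

Writing the state as a|00⟩ + b|01⟩ + c|10⟩ + d|11⟩, it is a product state iff ad − bc = 0.
Here (a, b, c, d) = (0.9015, 0.132i, -0.2537i, 0.3248): ad − bc = (0.9015)(0.3248) − (0.132i)(-0.2537i) = 0.2593 ≠ 0, so the state is entangled.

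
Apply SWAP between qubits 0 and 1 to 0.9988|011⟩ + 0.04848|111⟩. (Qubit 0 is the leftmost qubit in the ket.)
0.9988|101⟩ + 0.04848|111⟩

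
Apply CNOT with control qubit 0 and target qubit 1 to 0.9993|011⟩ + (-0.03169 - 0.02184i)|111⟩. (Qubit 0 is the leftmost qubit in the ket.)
0.9993|011⟩ + (-0.03169 - 0.02184i)|101⟩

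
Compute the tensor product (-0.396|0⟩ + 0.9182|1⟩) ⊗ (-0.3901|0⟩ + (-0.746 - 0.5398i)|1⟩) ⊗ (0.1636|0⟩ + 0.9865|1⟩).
0.02527|000⟩ + 0.1524|001⟩ + (0.04833 + 0.03497i)|010⟩ + (0.2914 + 0.2109i)|011⟩ - 0.0586|100⟩ - 0.3534|101⟩ + (-0.1121 - 0.08109i)|110⟩ + (-0.6757 - 0.489i)|111⟩

amp(|b₁b₂…⟩) = product of the factor amplitudes for bits b₁, b₂, …; only kets whose every factor amplitude is nonzero survive.
|000⟩: (-0.396)(-0.3901)(0.1636) = 0.02527
|001⟩: (-0.396)(-0.3901)(0.9865) = 0.1524
|010⟩: (-0.396)(-0.746 - 0.5398i)(0.1636) = (0.04833 + 0.03497i)
|011⟩: (-0.396)(-0.746 - 0.5398i)(0.9865) = (0.2914 + 0.2109i)
|100⟩: (0.9182)(-0.3901)(0.1636) = -0.0586
|101⟩: (0.9182)(-0.3901)(0.9865) = -0.3534
|110⟩: (0.9182)(-0.746 - 0.5398i)(0.1636) = (-0.1121 - 0.08109i)
|111⟩: (0.9182)(-0.746 - 0.5398i)(0.9865) = (-0.6757 - 0.489i)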